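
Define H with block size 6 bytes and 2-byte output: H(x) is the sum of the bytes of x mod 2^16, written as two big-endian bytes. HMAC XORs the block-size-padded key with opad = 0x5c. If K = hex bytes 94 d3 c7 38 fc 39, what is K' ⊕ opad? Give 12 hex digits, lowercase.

c88f9b64a065

Key hex bytes 94 d3 c7 38 fc 39 is exactly B = 6 bytes: K' = 94 d3 c7 38 fc 39.
XOR each byte with 0x5c: 94⊕5c=c8, d3⊕5c=8f, c7⊕5c=9b, 38⊕5c=64, fc⊕5c=a0, 39⊕5c=65.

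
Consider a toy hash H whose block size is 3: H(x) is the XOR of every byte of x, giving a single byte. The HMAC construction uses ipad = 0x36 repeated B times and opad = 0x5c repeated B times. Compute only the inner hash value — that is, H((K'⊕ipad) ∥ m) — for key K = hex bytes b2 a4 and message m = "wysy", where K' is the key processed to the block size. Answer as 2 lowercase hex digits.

Key hex bytes b2 a4 is 2 bytes ≤ B = 3; zero-pad to 3 bytes: K' = b2 a4 00.
K' ⊕ ipad = 84 92 36.
Inner input = 84 92 36 ∥ 77 79 73 79.
Inner hash: XOR 84⊕92⊕36⊕77⊕79⊕73⊕79 = 24.

24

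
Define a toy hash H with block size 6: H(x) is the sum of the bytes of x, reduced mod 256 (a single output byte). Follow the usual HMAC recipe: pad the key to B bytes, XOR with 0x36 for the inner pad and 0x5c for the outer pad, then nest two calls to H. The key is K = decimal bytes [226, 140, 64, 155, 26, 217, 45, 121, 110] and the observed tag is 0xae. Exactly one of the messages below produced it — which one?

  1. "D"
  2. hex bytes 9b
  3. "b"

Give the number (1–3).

Key decimal bytes [226, 140, 64, 155, 26, 217, 45, 121, 110] = e2 8c 40 9b 1a d9 2d 79 6e is 9 bytes > B = 6, so hash it first: H(key) = 50, then zero-pad to 6 bytes: K' = 50 00 00 00 00 00.
K' ⊕ ipad = 66 36 36 36 36 36; K' ⊕ opad = 0c 5c 5c 5c 5c 5c.
m1: inner = H(66 36 36 36 36 36 44) = b8; tag = H(0c 5c 5c 5c 5c 5c b8) = 90
m2: inner = H(66 36 36 36 36 36 9b) = 0f; tag = H(0c 5c 5c 5c 5c 5c 0f) = e7
m3: inner = H(66 36 36 36 36 36 62) = d6; tag = H(0c 5c 5c 5c 5c 5c d6) = ae ← matches

3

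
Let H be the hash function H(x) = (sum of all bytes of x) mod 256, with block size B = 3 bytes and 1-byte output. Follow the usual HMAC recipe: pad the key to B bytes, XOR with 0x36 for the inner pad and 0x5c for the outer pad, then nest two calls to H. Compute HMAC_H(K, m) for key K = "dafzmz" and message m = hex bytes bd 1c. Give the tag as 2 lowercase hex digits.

87

Key "dafzmz" = 64 61 66 7a 6d 7a is 6 bytes > B = 3, so hash it first: H(key) = 8c, then zero-pad to 3 bytes: K' = 8c 00 00.
K' ⊕ ipad = ba 36 36.  K' ⊕ opad = d0 5c 5c.
Inner input = (K'⊕ipad) ∥ m = ba 36 36 ∥ bd 1c.
Inner hash: sum = 186+54+54+189+28 = 511; mod 256 = 255 → ff.
Outer input = (K'⊕opad) ∥ inner = d0 5c 5c ∥ ff.
Outer hash (tag): sum = 208+92+92+255 = 647; mod 256 = 135 → 87.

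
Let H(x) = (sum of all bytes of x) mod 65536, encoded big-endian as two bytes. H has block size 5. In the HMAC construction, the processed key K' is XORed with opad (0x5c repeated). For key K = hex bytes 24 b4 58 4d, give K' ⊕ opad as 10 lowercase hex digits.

Key hex bytes 24 b4 58 4d is 4 bytes ≤ B = 5; zero-pad to 5 bytes: K' = 24 b4 58 4d 00.
XOR each byte with 0x5c: 24⊕5c=78, b4⊕5c=e8, 58⊕5c=04, 4d⊕5c=11, 00⊕5c=5c.

78e804115c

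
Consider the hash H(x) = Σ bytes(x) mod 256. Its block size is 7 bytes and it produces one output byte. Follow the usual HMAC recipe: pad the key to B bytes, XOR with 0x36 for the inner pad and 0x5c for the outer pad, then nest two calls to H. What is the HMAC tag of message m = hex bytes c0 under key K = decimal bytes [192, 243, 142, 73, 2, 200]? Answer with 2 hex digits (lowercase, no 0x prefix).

Key decimal bytes [192, 243, 142, 73, 2, 200] = c0 f3 8e 49 02 c8 is 6 bytes ≤ B = 7; zero-pad to 7 bytes: K' = c0 f3 8e 49 02 c8 00.
K' ⊕ ipad = f6 c5 b8 7f 34 fe 36.  K' ⊕ opad = 9c af d2 15 5e 94 5c.
Inner input = (K'⊕ipad) ∥ m = f6 c5 b8 7f 34 fe 36 ∥ c0.
Inner hash: sum = 246+197+184+127+52+254+54+192 = 1306; mod 256 = 26 → 1a.
Outer input = (K'⊕opad) ∥ inner = 9c af d2 15 5e 94 5c ∥ 1a.
Outer hash (tag): sum = 156+175+210+21+94+148+92+26 = 922; mod 256 = 154 → 9a.

9a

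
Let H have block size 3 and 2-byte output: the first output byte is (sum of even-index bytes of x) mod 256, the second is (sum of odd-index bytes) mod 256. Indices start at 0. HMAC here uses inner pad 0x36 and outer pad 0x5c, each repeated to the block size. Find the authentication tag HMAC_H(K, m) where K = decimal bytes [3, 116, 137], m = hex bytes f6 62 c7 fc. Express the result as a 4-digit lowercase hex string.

Key decimal bytes [3, 116, 137] = 03 74 89 is exactly B = 3 bytes: K' = 03 74 89.
K' ⊕ ipad = 35 42 bf.  K' ⊕ opad = 5f 28 d5.
Inner input = (K'⊕ipad) ∥ m = 35 42 bf ∥ f6 62 c7 fc.
Inner hash: even-index sum = 594 mod 256 = 82; odd-index sum = 511 mod 256 = 255 → 52 ff.
Outer input = (K'⊕opad) ∥ inner = 5f 28 d5 ∥ 52 ff.
Outer hash (tag): even-index sum = 563 mod 256 = 51; odd-index sum = 122 mod 256 = 122 → 33 7a.

337a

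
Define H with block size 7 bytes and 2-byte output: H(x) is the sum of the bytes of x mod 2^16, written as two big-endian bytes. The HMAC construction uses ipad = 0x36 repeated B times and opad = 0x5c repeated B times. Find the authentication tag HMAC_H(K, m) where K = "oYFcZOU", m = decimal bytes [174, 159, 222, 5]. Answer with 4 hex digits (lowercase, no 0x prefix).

Key "oYFcZOU" = 6f 59 46 63 5a 4f 55 is exactly B = 7 bytes: K' = 6f 59 46 63 5a 4f 55.
K' ⊕ ipad = 59 6f 70 55 6c 79 63.  K' ⊕ opad = 33 05 1a 3f 06 13 09.
Inner input = (K'⊕ipad) ∥ m = 59 6f 70 55 6c 79 63 ∥ ae 9f de 05.
Inner hash: sum = 89+111+112+85+108+121+99+174+159+222+5 = 1285 → 05 05.
Outer input = (K'⊕opad) ∥ inner = 33 05 1a 3f 06 13 09 ∥ 05 05.
Outer hash (tag): sum = 51+5+26+63+6+19+9+5+5 = 189 → 00 bd.

00bd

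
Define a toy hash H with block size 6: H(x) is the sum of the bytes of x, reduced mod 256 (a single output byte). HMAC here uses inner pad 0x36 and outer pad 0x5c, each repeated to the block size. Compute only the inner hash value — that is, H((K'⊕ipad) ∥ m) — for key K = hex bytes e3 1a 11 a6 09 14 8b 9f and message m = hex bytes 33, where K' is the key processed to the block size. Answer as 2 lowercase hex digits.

Key hex bytes e3 1a 11 a6 09 14 8b 9f is 8 bytes > B = 6, so hash it first: H(key) = fb, then zero-pad to 6 bytes: K' = fb 00 00 00 00 00.
K' ⊕ ipad = cd 36 36 36 36 36.
Inner input = cd 36 36 36 36 36 ∥ 33.
Inner hash: sum = 205+54+54+54+54+54+51 = 526; mod 256 = 14 → 0e.

0e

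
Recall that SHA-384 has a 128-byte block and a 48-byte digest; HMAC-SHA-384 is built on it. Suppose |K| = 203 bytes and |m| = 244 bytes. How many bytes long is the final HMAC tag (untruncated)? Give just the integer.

48

The tag is one SHA-384 digest: 48 bytes.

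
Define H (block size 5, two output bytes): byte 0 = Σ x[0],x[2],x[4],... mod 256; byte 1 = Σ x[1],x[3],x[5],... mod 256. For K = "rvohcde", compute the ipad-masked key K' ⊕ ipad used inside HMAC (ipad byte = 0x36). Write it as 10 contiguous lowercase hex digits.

9f74363636

Key "rvohcde" = 72 76 6f 68 63 64 65 is 7 bytes > B = 5, so hash it first: H(key) = a9 42, then zero-pad to 5 bytes: K' = a9 42 00 00 00.
XOR each byte with 0x36: a9⊕36=9f, 42⊕36=74, 00⊕36=36, 00⊕36=36, 00⊕36=36.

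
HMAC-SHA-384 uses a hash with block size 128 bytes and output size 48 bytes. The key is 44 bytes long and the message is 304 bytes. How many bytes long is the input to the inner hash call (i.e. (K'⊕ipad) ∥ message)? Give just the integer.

432

Key is 44 ≤ 128 bytes, zero-padded: |K'| = 128.
Inner input = (K'⊕ipad) ∥ m → 128 + 304 = 432 bytes.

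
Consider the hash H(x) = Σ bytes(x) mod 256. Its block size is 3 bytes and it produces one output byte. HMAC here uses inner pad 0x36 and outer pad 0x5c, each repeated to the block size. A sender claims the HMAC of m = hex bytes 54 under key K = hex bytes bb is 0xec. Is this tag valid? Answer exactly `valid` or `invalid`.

Key hex bytes bb is 1 byte ≤ B = 3; zero-pad to 3 bytes: K' = bb 00 00.
K' ⊕ ipad = 8d 36 36; K' ⊕ opad = e7 5c 5c.
Inner hash: sum = 141+54+54+84 = 333; mod 256 = 77 → 4d.
Outer hash (recomputed tag): sum = 231+92+92+77 = 492; mod 256 = 236 → ec.
Recomputed tag = ec; claimed = ec → match.

valid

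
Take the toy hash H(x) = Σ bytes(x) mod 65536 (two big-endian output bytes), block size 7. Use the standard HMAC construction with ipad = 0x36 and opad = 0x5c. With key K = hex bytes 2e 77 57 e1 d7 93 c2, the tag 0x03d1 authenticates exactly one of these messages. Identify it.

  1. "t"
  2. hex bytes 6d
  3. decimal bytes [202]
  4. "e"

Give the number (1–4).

Key hex bytes 2e 77 57 e1 d7 93 c2 is exactly B = 7 bytes: K' = 2e 77 57 e1 d7 93 c2.
K' ⊕ ipad = 18 41 61 d7 e1 a5 f4; K' ⊕ opad = 72 2b 0b bd 8b cf 9e.
m1: inner = H(18 41 61 d7 e1 a5 f4 74) = 04 7f; tag = H(72 2b 0b bd 8b cf 9e 04 7f) = 03e0
m2: inner = H(18 41 61 d7 e1 a5 f4 6d) = 04 78; tag = H(72 2b 0b bd 8b cf 9e 04 78) = 03d9
m3: inner = H(18 41 61 d7 e1 a5 f4 ca) = 04 d5; tag = H(72 2b 0b bd 8b cf 9e 04 d5) = 0436
m4: inner = H(18 41 61 d7 e1 a5 f4 65) = 04 70; tag = H(72 2b 0b bd 8b cf 9e 04 70) = 03d1 ← matches

4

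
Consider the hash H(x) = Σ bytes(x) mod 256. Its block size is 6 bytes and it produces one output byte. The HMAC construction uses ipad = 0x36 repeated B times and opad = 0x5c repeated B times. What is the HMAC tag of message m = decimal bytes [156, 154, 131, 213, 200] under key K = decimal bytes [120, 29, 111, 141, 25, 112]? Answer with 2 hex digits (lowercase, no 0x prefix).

32

Key decimal bytes [120, 29, 111, 141, 25, 112] = 78 1d 6f 8d 19 70 is exactly B = 6 bytes: K' = 78 1d 6f 8d 19 70.
K' ⊕ ipad = 4e 2b 59 bb 2f 46.  K' ⊕ opad = 24 41 33 d1 45 2c.
Inner input = (K'⊕ipad) ∥ m = 4e 2b 59 bb 2f 46 ∥ 9c 9a 83 d5 c8.
Inner hash: sum = 78+43+89+187+47+70+156+154+131+213+200 = 1368; mod 256 = 88 → 58.
Outer input = (K'⊕opad) ∥ inner = 24 41 33 d1 45 2c ∥ 58.
Outer hash (tag): sum = 36+65+51+209+69+44+88 = 562; mod 256 = 50 → 32.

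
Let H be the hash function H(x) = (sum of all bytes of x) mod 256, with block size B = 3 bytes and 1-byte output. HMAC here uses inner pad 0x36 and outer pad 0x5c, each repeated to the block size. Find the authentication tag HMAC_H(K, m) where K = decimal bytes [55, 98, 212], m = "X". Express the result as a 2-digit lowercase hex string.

Key decimal bytes [55, 98, 212] = 37 62 d4 is exactly B = 3 bytes: K' = 37 62 d4.
K' ⊕ ipad = 01 54 e2.  K' ⊕ opad = 6b 3e 88.
Inner input = (K'⊕ipad) ∥ m = 01 54 e2 ∥ 58.
Inner hash: sum = 1+84+226+88 = 399; mod 256 = 143 → 8f.
Outer input = (K'⊕opad) ∥ inner = 6b 3e 88 ∥ 8f.
Outer hash (tag): sum = 107+62+136+143 = 448; mod 256 = 192 → c0.

c0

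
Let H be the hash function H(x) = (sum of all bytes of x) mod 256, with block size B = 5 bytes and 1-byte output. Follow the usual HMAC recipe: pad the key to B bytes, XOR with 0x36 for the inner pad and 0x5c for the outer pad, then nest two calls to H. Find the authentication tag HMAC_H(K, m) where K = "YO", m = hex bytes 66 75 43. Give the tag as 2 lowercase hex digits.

Key "YO" = 59 4f is 2 bytes ≤ B = 5; zero-pad to 5 bytes: K' = 59 4f 00 00 00.
K' ⊕ ipad = 6f 79 36 36 36.  K' ⊕ opad = 05 13 5c 5c 5c.
Inner input = (K'⊕ipad) ∥ m = 6f 79 36 36 36 ∥ 66 75 43.
Inner hash: sum = 111+121+54+54+54+102+117+67 = 680; mod 256 = 168 → a8.
Outer input = (K'⊕opad) ∥ inner = 05 13 5c 5c 5c ∥ a8.
Outer hash (tag): sum = 5+19+92+92+92+168 = 468; mod 256 = 212 → d4.

d4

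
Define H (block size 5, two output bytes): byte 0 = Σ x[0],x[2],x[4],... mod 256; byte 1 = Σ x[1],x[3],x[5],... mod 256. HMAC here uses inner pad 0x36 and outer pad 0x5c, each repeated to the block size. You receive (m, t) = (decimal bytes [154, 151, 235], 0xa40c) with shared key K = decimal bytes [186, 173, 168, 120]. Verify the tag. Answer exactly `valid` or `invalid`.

Key decimal bytes [186, 173, 168, 120] = ba ad a8 78 is 4 bytes ≤ B = 5; zero-pad to 5 bytes: K' = ba ad a8 78 00.
K' ⊕ ipad = 8c 9b 9e 4e 36; K' ⊕ opad = e6 f1 f4 24 5c.
Inner hash: even-index sum = 503 mod 256 = 247; odd-index sum = 622 mod 256 = 110 → f7 6e.
Outer hash (recomputed tag): even-index sum = 676 mod 256 = 164; odd-index sum = 524 mod 256 = 12 → a4 0c.
Recomputed tag = a40c; claimed = a40c → match.

valid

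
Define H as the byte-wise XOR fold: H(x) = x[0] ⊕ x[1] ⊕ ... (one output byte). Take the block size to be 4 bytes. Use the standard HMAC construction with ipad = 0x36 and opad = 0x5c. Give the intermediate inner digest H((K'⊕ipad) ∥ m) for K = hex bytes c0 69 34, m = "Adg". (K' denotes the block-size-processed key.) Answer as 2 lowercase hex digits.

df

Key hex bytes c0 69 34 is 3 bytes ≤ B = 4; zero-pad to 4 bytes: K' = c0 69 34 00.
K' ⊕ ipad = f6 5f 02 36.
Inner input = f6 5f 02 36 ∥ 41 64 67.
Inner hash: XOR f6⊕5f⊕02⊕36⊕41⊕64⊕67 = df.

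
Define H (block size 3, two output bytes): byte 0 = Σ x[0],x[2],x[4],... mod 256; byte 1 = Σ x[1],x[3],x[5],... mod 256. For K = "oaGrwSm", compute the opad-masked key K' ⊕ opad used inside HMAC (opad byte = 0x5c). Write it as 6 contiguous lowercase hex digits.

Key "oaGrwSm" = 6f 61 47 72 77 53 6d is 7 bytes > B = 3, so hash it first: H(key) = 9a 26, then zero-pad to 3 bytes: K' = 9a 26 00.
XOR each byte with 0x5c: 9a⊕5c=c6, 26⊕5c=7a, 00⊕5c=5c.

c67a5c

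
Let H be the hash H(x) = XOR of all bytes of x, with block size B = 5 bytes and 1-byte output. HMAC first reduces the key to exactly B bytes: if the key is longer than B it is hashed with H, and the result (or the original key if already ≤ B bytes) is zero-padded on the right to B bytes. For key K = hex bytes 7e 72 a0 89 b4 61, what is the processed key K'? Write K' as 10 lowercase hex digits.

|K| = 6 > B = 5, so first hash the key.
H(K): XOR 7e⊕72⊕a0⊕89⊕b4⊕61 = f0.
Zero-pad H(K) = f0 to 5 bytes: K' = f0 00 00 00 00.

f000000000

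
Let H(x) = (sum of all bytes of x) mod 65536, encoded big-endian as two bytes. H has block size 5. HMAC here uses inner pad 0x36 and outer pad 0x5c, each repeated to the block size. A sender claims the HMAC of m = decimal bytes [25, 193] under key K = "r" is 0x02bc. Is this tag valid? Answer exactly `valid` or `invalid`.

Key "r" = 72 is 1 byte ≤ B = 5; zero-pad to 5 bytes: K' = 72 00 00 00 00.
K' ⊕ ipad = 44 36 36 36 36; K' ⊕ opad = 2e 5c 5c 5c 5c.
Inner hash: sum = 68+54+54+54+54+25+193 = 502 → 01 f6.
Outer hash (recomputed tag): sum = 46+92+92+92+92+1+246 = 661 → 02 95.
Recomputed tag = 0295; claimed = 02bc → mismatch.

invalid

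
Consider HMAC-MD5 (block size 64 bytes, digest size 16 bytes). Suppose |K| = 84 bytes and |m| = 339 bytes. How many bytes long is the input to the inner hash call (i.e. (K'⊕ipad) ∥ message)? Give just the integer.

Key is 84 > 64 bytes, so it is hashed to 16 bytes then zero-padded to 64: |K'| = 64.
Inner input = (K'⊕ipad) ∥ m → 64 + 339 = 403 bytes.

403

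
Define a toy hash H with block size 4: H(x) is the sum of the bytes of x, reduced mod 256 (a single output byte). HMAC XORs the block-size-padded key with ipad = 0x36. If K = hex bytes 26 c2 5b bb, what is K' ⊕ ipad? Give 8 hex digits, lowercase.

10f46d8d

Key hex bytes 26 c2 5b bb is exactly B = 4 bytes: K' = 26 c2 5b bb.
XOR each byte with 0x36: 26⊕36=10, c2⊕36=f4, 5b⊕36=6d, bb⊕36=8d.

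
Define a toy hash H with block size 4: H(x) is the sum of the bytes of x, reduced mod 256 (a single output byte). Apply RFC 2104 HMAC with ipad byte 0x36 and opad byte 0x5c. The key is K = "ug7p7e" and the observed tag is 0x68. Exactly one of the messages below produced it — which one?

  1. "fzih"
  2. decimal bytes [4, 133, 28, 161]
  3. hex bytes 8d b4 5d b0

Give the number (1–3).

Key "ug7p7e" = 75 67 37 70 37 65 is 6 bytes > B = 4, so hash it first: H(key) = 1f, then zero-pad to 4 bytes: K' = 1f 00 00 00.
K' ⊕ ipad = 29 36 36 36; K' ⊕ opad = 43 5c 5c 5c.
m1: inner = H(29 36 36 36 66 7a 69 68) = 7c; tag = H(43 5c 5c 5c 7c) = d3
m2: inner = H(29 36 36 36 04 85 1c a1) = 11; tag = H(43 5c 5c 5c 11) = 68 ← matches
m3: inner = H(29 36 36 36 8d b4 5d b0) = 19; tag = H(43 5c 5c 5c 19) = 70

2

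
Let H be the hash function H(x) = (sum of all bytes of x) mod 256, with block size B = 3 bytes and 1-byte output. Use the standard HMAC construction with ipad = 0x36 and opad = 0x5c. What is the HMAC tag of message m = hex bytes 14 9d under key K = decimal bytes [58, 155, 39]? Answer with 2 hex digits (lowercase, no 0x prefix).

Key decimal bytes [58, 155, 39] = 3a 9b 27 is exactly B = 3 bytes: K' = 3a 9b 27.
K' ⊕ ipad = 0c ad 11.  K' ⊕ opad = 66 c7 7b.
Inner input = (K'⊕ipad) ∥ m = 0c ad 11 ∥ 14 9d.
Inner hash: sum = 12+173+17+20+157 = 379; mod 256 = 123 → 7b.
Outer input = (K'⊕opad) ∥ inner = 66 c7 7b ∥ 7b.
Outer hash (tag): sum = 102+199+123+123 = 547; mod 256 = 35 → 23.

23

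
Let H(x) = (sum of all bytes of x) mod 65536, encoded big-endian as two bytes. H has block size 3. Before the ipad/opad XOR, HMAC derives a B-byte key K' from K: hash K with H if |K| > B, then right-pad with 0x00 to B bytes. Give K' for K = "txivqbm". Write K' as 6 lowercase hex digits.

|K| = 7 > B = 3, so first hash the key.
H(K): sum = 116+120+105+118+113+98+109 = 779 → 03 0b.
Zero-pad H(K) = 03 0b to 3 bytes: K' = 03 0b 00.

030b00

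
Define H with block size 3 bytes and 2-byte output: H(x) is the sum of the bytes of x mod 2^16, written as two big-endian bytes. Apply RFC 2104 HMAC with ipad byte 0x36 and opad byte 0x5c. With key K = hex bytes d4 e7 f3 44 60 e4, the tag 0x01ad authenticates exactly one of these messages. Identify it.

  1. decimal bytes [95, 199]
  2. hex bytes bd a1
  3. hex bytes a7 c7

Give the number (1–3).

Key hex bytes d4 e7 f3 44 60 e4 is 6 bytes > B = 3, so hash it first: H(key) = 04 36, then zero-pad to 3 bytes: K' = 04 36 00.
K' ⊕ ipad = 32 00 36; K' ⊕ opad = 58 6a 5c.
m1: inner = H(32 00 36 5f c7) = 01 8e; tag = H(58 6a 5c 01 8e) = 01ad ← matches
m2: inner = H(32 00 36 bd a1) = 01 c6; tag = H(58 6a 5c 01 c6) = 01e5
m3: inner = H(32 00 36 a7 c7) = 01 d6; tag = H(58 6a 5c 01 d6) = 01f5

1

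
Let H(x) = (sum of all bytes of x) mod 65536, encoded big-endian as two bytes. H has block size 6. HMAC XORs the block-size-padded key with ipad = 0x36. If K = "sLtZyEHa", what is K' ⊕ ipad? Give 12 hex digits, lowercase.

Key "sLtZyEHa" = 73 4c 74 5a 79 45 48 61 is 8 bytes > B = 6, so hash it first: H(key) = 02 f4, then zero-pad to 6 bytes: K' = 02 f4 00 00 00 00.
XOR each byte with 0x36: 02⊕36=34, f4⊕36=c2, 00⊕36=36, 00⊕36=36, 00⊕36=36, 00⊕36=36.

34c236363636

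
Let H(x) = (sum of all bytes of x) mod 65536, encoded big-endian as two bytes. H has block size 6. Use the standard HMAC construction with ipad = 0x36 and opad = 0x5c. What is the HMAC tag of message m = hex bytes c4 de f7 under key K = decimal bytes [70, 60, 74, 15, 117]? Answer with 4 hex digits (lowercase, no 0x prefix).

Key decimal bytes [70, 60, 74, 15, 117] = 46 3c 4a 0f 75 is 5 bytes ≤ B = 6; zero-pad to 6 bytes: K' = 46 3c 4a 0f 75 00.
K' ⊕ ipad = 70 0a 7c 39 43 36.  K' ⊕ opad = 1a 60 16 53 29 5c.
Inner input = (K'⊕ipad) ∥ m = 70 0a 7c 39 43 36 ∥ c4 de f7.
Inner hash: sum = 112+10+124+57+67+54+196+222+247 = 1089 → 04 41.
Outer input = (K'⊕opad) ∥ inner = 1a 60 16 53 29 5c ∥ 04 41.
Outer hash (tag): sum = 26+96+22+83+41+92+4+65 = 429 → 01 ad.

01ad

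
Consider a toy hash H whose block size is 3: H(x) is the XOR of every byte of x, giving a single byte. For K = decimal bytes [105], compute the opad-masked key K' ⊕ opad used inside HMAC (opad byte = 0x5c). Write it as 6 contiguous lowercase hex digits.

355c5c

Key decimal bytes [105] = 69 is 1 byte ≤ B = 3; zero-pad to 3 bytes: K' = 69 00 00.
XOR each byte with 0x5c: 69⊕5c=35, 00⊕5c=5c, 00⊕5c=5c.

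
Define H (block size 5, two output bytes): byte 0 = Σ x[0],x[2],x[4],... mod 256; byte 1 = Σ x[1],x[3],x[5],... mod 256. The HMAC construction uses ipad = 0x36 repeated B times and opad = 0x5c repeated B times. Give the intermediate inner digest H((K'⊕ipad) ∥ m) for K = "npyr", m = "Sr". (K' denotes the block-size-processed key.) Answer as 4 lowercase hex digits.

4fdd

Key "npyr" = 6e 70 79 72 is 4 bytes ≤ B = 5; zero-pad to 5 bytes: K' = 6e 70 79 72 00.
K' ⊕ ipad = 58 46 4f 44 36.
Inner input = 58 46 4f 44 36 ∥ 53 72.
Inner hash: even-index sum = 335 mod 256 = 79; odd-index sum = 221 mod 256 = 221 → 4f dd.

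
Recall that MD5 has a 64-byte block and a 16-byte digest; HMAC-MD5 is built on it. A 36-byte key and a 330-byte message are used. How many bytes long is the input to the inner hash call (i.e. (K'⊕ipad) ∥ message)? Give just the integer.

394

Key is 36 ≤ 64 bytes, zero-padded: |K'| = 64.
Inner input = (K'⊕ipad) ∥ m → 64 + 330 = 394 bytes.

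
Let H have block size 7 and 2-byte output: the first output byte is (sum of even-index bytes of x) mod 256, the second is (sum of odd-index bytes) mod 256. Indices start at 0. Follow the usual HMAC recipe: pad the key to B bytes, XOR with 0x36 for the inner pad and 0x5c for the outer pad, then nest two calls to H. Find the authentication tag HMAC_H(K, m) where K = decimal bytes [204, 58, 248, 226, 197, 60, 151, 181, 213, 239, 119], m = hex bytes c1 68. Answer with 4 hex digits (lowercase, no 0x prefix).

Key decimal bytes [204, 58, 248, 226, 197, 60, 151, 181, 213, 239, 119] = cc 3a f8 e2 c5 3c 97 b5 d5 ef 77 is 11 bytes > B = 7, so hash it first: H(key) = 6c fc, then zero-pad to 7 bytes: K' = 6c fc 00 00 00 00 00.
K' ⊕ ipad = 5a ca 36 36 36 36 36.  K' ⊕ opad = 30 a0 5c 5c 5c 5c 5c.
Inner input = (K'⊕ipad) ∥ m = 5a ca 36 36 36 36 36 ∥ c1 68.
Inner hash: even-index sum = 356 mod 256 = 100; odd-index sum = 503 mod 256 = 247 → 64 f7.
Outer input = (K'⊕opad) ∥ inner = 30 a0 5c 5c 5c 5c 5c ∥ 64 f7.
Outer hash (tag): even-index sum = 571 mod 256 = 59; odd-index sum = 444 mod 256 = 188 → 3b bc.

3bbc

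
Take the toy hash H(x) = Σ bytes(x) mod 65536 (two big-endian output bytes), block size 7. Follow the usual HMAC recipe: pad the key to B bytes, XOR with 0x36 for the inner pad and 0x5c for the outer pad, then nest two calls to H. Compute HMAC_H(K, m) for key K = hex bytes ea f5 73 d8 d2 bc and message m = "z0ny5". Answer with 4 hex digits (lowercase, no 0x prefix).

041e

Key hex bytes ea f5 73 d8 d2 bc is 6 bytes ≤ B = 7; zero-pad to 7 bytes: K' = ea f5 73 d8 d2 bc 00.
K' ⊕ ipad = dc c3 45 ee e4 8a 36.  K' ⊕ opad = b6 a9 2f 84 8e e0 5c.
Inner input = (K'⊕ipad) ∥ m = dc c3 45 ee e4 8a 36 ∥ 7a 30 6e 79 35.
Inner hash: sum = 220+195+69+238+228+138+54+122+48+110+121+53 = 1596 → 06 3c.
Outer input = (K'⊕opad) ∥ inner = b6 a9 2f 84 8e e0 5c ∥ 06 3c.
Outer hash (tag): sum = 182+169+47+132+142+224+92+6+60 = 1054 → 04 1e.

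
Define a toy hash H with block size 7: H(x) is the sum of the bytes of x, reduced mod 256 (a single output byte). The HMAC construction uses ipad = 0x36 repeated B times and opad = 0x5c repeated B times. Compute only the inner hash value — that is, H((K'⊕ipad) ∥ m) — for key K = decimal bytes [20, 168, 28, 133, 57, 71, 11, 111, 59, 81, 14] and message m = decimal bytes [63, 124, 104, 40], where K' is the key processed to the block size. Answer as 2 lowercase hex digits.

Key decimal bytes [20, 168, 28, 133, 57, 71, 11, 111, 59, 81, 14] = 14 a8 1c 85 39 47 0b 6f 3b 51 0e is 11 bytes > B = 7, so hash it first: H(key) = f1, then zero-pad to 7 bytes: K' = f1 00 00 00 00 00 00.
K' ⊕ ipad = c7 36 36 36 36 36 36.
Inner input = c7 36 36 36 36 36 36 ∥ 3f 7c 68 28.
Inner hash: sum = 199+54+54+54+54+54+54+63+124+104+40 = 854; mod 256 = 86 → 56.

56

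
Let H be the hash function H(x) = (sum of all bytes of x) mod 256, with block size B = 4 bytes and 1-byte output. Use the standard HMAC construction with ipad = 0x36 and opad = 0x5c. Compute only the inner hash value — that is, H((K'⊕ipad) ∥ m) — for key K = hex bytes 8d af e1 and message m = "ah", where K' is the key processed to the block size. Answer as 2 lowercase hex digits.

Key hex bytes 8d af e1 is 3 bytes ≤ B = 4; zero-pad to 4 bytes: K' = 8d af e1 00.
K' ⊕ ipad = bb 99 d7 36.
Inner input = bb 99 d7 36 ∥ 61 68.
Inner hash: sum = 187+153+215+54+97+104 = 810; mod 256 = 42 → 2a.

2a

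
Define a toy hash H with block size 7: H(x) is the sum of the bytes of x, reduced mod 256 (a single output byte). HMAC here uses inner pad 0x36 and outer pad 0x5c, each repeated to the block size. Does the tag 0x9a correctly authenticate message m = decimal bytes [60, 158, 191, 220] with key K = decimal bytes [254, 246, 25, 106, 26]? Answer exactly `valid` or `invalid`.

Key decimal bytes [254, 246, 25, 106, 26] = fe f6 19 6a 1a is 5 bytes ≤ B = 7; zero-pad to 7 bytes: K' = fe f6 19 6a 1a 00 00.
K' ⊕ ipad = c8 c0 2f 5c 2c 36 36; K' ⊕ opad = a2 aa 45 36 46 5c 5c.
Inner hash: sum = 200+192+47+92+44+54+54+60+158+191+220 = 1312; mod 256 = 32 → 20.
Outer hash (recomputed tag): sum = 162+170+69+54+70+92+92+32 = 741; mod 256 = 229 → e5.
Recomputed tag = e5; claimed = 9a → mismatch.

invalid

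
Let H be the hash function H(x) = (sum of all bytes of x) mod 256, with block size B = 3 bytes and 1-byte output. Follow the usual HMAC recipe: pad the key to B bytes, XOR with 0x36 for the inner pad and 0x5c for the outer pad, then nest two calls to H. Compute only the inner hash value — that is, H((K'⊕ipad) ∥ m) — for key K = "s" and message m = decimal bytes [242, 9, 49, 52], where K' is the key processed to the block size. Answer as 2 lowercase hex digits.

Key "s" = 73 is 1 byte ≤ B = 3; zero-pad to 3 bytes: K' = 73 00 00.
K' ⊕ ipad = 45 36 36.
Inner input = 45 36 36 ∥ f2 09 31 34.
Inner hash: sum = 69+54+54+242+9+49+52 = 529; mod 256 = 17 → 11.

11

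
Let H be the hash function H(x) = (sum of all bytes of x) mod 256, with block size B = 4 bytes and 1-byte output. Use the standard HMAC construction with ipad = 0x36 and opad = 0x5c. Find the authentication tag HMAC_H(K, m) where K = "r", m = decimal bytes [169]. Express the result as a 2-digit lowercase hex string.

Key "r" = 72 is 1 byte ≤ B = 4; zero-pad to 4 bytes: K' = 72 00 00 00.
K' ⊕ ipad = 44 36 36 36.  K' ⊕ opad = 2e 5c 5c 5c.
Inner input = (K'⊕ipad) ∥ m = 44 36 36 36 ∥ a9.
Inner hash: sum = 68+54+54+54+169 = 399; mod 256 = 143 → 8f.
Outer input = (K'⊕opad) ∥ inner = 2e 5c 5c 5c ∥ 8f.
Outer hash (tag): sum = 46+92+92+92+143 = 465; mod 256 = 209 → d1.

d1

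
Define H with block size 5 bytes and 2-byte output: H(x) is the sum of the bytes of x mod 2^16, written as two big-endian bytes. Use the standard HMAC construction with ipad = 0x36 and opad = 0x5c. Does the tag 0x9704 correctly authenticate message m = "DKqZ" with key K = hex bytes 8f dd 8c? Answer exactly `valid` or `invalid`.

Key hex bytes 8f dd 8c is 3 bytes ≤ B = 5; zero-pad to 5 bytes: K' = 8f dd 8c 00 00.
K' ⊕ ipad = b9 eb ba 36 36; K' ⊕ opad = d3 81 d0 5c 5c.
Inner hash: sum = 185+235+186+54+54+68+75+113+90 = 1060 → 04 24.
Outer hash (recomputed tag): sum = 211+129+208+92+92+4+36 = 772 → 03 04.
Recomputed tag = 0304; claimed = 9704 → mismatch.

invalid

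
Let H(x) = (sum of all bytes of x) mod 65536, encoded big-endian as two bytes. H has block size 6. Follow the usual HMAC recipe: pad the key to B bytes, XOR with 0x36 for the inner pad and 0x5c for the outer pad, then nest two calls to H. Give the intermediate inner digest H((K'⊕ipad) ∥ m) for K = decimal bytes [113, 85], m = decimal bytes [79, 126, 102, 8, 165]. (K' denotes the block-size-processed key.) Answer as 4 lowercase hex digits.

Key decimal bytes [113, 85] = 71 55 is 2 bytes ≤ B = 6; zero-pad to 6 bytes: K' = 71 55 00 00 00 00.
K' ⊕ ipad = 47 63 36 36 36 36.
Inner input = 47 63 36 36 36 36 ∥ 4f 7e 66 08 a5.
Inner hash: sum = 71+99+54+54+54+54+79+126+102+8+165 = 866 → 03 62.

0362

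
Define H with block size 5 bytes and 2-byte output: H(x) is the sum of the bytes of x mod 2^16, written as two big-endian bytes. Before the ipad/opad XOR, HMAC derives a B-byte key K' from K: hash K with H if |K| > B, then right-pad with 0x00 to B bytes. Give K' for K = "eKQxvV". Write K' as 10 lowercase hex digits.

|K| = 6 > B = 5, so first hash the key.
H(K): sum = 101+75+81+120+118+86 = 581 → 02 45.
Zero-pad H(K) = 02 45 to 5 bytes: K' = 02 45 00 00 00.

0245000000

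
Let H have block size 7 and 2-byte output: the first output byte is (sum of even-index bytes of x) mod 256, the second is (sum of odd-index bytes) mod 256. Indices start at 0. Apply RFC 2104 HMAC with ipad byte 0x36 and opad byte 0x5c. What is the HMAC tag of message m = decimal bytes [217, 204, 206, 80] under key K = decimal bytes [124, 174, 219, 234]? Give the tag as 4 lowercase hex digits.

b0c3

Key decimal bytes [124, 174, 219, 234] = 7c ae db ea is 4 bytes ≤ B = 7; zero-pad to 7 bytes: K' = 7c ae db ea 00 00 00.
K' ⊕ ipad = 4a 98 ed dc 36 36 36.  K' ⊕ opad = 20 f2 87 b6 5c 5c 5c.
Inner input = (K'⊕ipad) ∥ m = 4a 98 ed dc 36 36 36 ∥ d9 cc ce 50.
Inner hash: even-index sum = 703 mod 256 = 191; odd-index sum = 849 mod 256 = 81 → bf 51.
Outer input = (K'⊕opad) ∥ inner = 20 f2 87 b6 5c 5c 5c ∥ bf 51.
Outer hash (tag): even-index sum = 432 mod 256 = 176; odd-index sum = 707 mod 256 = 195 → b0 c3.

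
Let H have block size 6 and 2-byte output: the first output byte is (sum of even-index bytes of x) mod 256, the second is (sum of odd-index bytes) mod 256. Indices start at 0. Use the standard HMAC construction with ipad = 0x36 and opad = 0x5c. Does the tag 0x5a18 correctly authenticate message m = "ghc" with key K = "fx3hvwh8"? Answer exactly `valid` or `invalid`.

Key "fx3hvwh8" = 66 78 33 68 76 77 68 38 is 8 bytes > B = 6, so hash it first: H(key) = 77 8f, then zero-pad to 6 bytes: K' = 77 8f 00 00 00 00.
K' ⊕ ipad = 41 b9 36 36 36 36; K' ⊕ opad = 2b d3 5c 5c 5c 5c.
Inner hash: even-index sum = 375 mod 256 = 119; odd-index sum = 397 mod 256 = 141 → 77 8d.
Outer hash (recomputed tag): even-index sum = 346 mod 256 = 90; odd-index sum = 536 mod 256 = 24 → 5a 18.
Recomputed tag = 5a18; claimed = 5a18 → match.

valid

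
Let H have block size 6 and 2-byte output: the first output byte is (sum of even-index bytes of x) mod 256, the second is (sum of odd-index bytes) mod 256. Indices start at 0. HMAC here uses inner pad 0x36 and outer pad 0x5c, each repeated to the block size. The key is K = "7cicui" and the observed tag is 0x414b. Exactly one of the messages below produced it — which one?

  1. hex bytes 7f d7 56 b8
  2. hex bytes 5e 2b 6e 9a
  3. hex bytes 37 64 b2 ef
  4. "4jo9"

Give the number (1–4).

1

Key "7cicui" = 37 63 69 63 75 69 is exactly B = 6 bytes: K' = 37 63 69 63 75 69.
K' ⊕ ipad = 01 55 5f 55 43 5f; K' ⊕ opad = 6b 3f 35 3f 29 35.
m1: inner = H(01 55 5f 55 43 5f 7f d7 56 b8) = 78 98; tag = H(6b 3f 35 3f 29 35 78 98) = 414b ← matches
m2: inner = H(01 55 5f 55 43 5f 5e 2b 6e 9a) = 6f ce; tag = H(6b 3f 35 3f 29 35 6f ce) = 3881
m3: inner = H(01 55 5f 55 43 5f 37 64 b2 ef) = 8c 5c; tag = H(6b 3f 35 3f 29 35 8c 5c) = 550f
m4: inner = H(01 55 5f 55 43 5f 34 6a 6f 39) = 46 ac; tag = H(6b 3f 35 3f 29 35 46 ac) = 0f5f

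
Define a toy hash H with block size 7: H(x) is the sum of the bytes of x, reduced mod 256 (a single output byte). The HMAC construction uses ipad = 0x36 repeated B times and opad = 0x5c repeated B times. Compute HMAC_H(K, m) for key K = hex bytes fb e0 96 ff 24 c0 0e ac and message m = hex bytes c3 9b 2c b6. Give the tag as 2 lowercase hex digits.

36

Key hex bytes fb e0 96 ff 24 c0 0e ac is 8 bytes > B = 7, so hash it first: H(key) = 0e, then zero-pad to 7 bytes: K' = 0e 00 00 00 00 00 00.
K' ⊕ ipad = 38 36 36 36 36 36 36.  K' ⊕ opad = 52 5c 5c 5c 5c 5c 5c.
Inner input = (K'⊕ipad) ∥ m = 38 36 36 36 36 36 36 ∥ c3 9b 2c b6.
Inner hash: sum = 56+54+54+54+54+54+54+195+155+44+182 = 956; mod 256 = 188 → bc.
Outer input = (K'⊕opad) ∥ inner = 52 5c 5c 5c 5c 5c 5c ∥ bc.
Outer hash (tag): sum = 82+92+92+92+92+92+92+188 = 822; mod 256 = 54 → 36.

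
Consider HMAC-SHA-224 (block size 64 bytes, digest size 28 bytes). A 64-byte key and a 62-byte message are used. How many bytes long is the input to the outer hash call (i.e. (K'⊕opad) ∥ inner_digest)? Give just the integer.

Key is 64 ≤ 64 bytes, zero-padded: |K'| = 64.
Outer input = (K'⊕opad) ∥ H(inner) → 64 + 28 = 92 bytes.

92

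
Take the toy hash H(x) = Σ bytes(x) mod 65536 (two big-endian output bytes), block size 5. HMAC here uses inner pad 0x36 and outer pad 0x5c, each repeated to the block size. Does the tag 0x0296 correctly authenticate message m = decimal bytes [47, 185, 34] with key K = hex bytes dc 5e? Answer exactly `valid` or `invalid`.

Key hex bytes dc 5e is 2 bytes ≤ B = 5; zero-pad to 5 bytes: K' = dc 5e 00 00 00.
K' ⊕ ipad = ea 68 36 36 36; K' ⊕ opad = 80 02 5c 5c 5c.
Inner hash: sum = 234+104+54+54+54+47+185+34 = 766 → 02 fe.
Outer hash (recomputed tag): sum = 128+2+92+92+92+2+254 = 662 → 02 96.
Recomputed tag = 0296; claimed = 0296 → match.

valid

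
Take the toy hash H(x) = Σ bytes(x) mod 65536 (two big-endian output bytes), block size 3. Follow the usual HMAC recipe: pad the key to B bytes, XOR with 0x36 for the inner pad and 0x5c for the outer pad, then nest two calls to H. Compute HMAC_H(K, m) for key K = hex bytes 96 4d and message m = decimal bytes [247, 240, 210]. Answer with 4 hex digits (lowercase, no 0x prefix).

Key hex bytes 96 4d is 2 bytes ≤ B = 3; zero-pad to 3 bytes: K' = 96 4d 00.
K' ⊕ ipad = a0 7b 36.  K' ⊕ opad = ca 11 5c.
Inner input = (K'⊕ipad) ∥ m = a0 7b 36 ∥ f7 f0 d2.
Inner hash: sum = 160+123+54+247+240+210 = 1034 → 04 0a.
Outer input = (K'⊕opad) ∥ inner = ca 11 5c ∥ 04 0a.
Outer hash (tag): sum = 202+17+92+4+10 = 325 → 01 45.

0145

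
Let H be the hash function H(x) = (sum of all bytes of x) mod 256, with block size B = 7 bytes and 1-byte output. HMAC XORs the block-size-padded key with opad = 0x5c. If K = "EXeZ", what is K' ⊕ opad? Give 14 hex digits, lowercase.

190439065c5c5c

Key "EXeZ" = 45 58 65 5a is 4 bytes ≤ B = 7; zero-pad to 7 bytes: K' = 45 58 65 5a 00 00 00.
XOR each byte with 0x5c: 45⊕5c=19, 58⊕5c=04, 65⊕5c=39, 5a⊕5c=06, 00⊕5c=5c, 00⊕5c=5c, 00⊕5c=5c.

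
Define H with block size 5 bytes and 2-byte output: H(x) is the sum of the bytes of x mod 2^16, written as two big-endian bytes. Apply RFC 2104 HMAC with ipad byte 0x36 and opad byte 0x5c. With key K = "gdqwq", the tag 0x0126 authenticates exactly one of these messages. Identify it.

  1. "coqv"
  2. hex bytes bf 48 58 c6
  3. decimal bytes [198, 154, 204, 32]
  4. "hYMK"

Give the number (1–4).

Key "gdqwq" = 67 64 71 77 71 is exactly B = 5 bytes: K' = 67 64 71 77 71.
K' ⊕ ipad = 51 52 47 41 47; K' ⊕ opad = 3b 38 2d 2b 2d.
m1: inner = H(51 52 47 41 47 63 6f 71 76) = 03 2b; tag = H(3b 38 2d 2b 2d 03 2b) = 0126 ← matches
m2: inner = H(51 52 47 41 47 bf 48 58 c6) = 03 97; tag = H(3b 38 2d 2b 2d 03 97) = 0192
m3: inner = H(51 52 47 41 47 c6 9a cc 20) = 03 be; tag = H(3b 38 2d 2b 2d 03 be) = 01b9
m4: inner = H(51 52 47 41 47 68 59 4d 4b) = 02 cb; tag = H(3b 38 2d 2b 2d 02 cb) = 01c5

1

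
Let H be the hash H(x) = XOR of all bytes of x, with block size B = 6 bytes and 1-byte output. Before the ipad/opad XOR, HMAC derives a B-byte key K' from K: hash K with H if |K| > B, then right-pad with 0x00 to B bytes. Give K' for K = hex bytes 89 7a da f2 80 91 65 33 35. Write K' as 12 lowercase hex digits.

a90000000000

|K| = 9 > B = 6, so first hash the key.
H(K): XOR 89⊕7a⊕da⊕f2⊕80⊕91⊕65⊕33⊕35 = a9.
Zero-pad H(K) = a9 to 6 bytes: K' = a9 00 00 00 00 00.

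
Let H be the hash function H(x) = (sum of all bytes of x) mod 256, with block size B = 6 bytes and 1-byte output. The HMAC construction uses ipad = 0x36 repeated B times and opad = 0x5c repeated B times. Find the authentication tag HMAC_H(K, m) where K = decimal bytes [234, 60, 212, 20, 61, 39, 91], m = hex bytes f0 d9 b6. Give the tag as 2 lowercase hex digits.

e5

Key decimal bytes [234, 60, 212, 20, 61, 39, 91] = ea 3c d4 14 3d 27 5b is 7 bytes > B = 6, so hash it first: H(key) = cd, then zero-pad to 6 bytes: K' = cd 00 00 00 00 00.
K' ⊕ ipad = fb 36 36 36 36 36.  K' ⊕ opad = 91 5c 5c 5c 5c 5c.
Inner input = (K'⊕ipad) ∥ m = fb 36 36 36 36 36 ∥ f0 d9 b6.
Inner hash: sum = 251+54+54+54+54+54+240+217+182 = 1160; mod 256 = 136 → 88.
Outer input = (K'⊕opad) ∥ inner = 91 5c 5c 5c 5c 5c ∥ 88.
Outer hash (tag): sum = 145+92+92+92+92+92+136 = 741; mod 256 = 229 → e5.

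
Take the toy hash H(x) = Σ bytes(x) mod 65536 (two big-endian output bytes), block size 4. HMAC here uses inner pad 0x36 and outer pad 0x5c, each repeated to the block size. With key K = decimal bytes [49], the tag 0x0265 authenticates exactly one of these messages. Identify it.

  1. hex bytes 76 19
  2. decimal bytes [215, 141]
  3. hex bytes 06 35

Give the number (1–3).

Key decimal bytes [49] = 31 is 1 byte ≤ B = 4; zero-pad to 4 bytes: K' = 31 00 00 00.
K' ⊕ ipad = 07 36 36 36; K' ⊕ opad = 6d 5c 5c 5c.
m1: inner = H(07 36 36 36 76 19) = 01 38; tag = H(6d 5c 5c 5c 01 38) = 01ba
m2: inner = H(07 36 36 36 d7 8d) = 02 0d; tag = H(6d 5c 5c 5c 02 0d) = 0190
m3: inner = H(07 36 36 36 06 35) = 00 e4; tag = H(6d 5c 5c 5c 00 e4) = 0265 ← matches

3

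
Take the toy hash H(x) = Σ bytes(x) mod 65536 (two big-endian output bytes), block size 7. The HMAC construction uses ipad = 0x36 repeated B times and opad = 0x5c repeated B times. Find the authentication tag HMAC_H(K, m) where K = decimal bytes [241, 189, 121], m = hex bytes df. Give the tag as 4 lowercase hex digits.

037e

Key decimal bytes [241, 189, 121] = f1 bd 79 is 3 bytes ≤ B = 7; zero-pad to 7 bytes: K' = f1 bd 79 00 00 00 00.
K' ⊕ ipad = c7 8b 4f 36 36 36 36.  K' ⊕ opad = ad e1 25 5c 5c 5c 5c.
Inner input = (K'⊕ipad) ∥ m = c7 8b 4f 36 36 36 36 ∥ df.
Inner hash: sum = 199+139+79+54+54+54+54+223 = 856 → 03 58.
Outer input = (K'⊕opad) ∥ inner = ad e1 25 5c 5c 5c 5c ∥ 03 58.
Outer hash (tag): sum = 173+225+37+92+92+92+92+3+88 = 894 → 03 7e.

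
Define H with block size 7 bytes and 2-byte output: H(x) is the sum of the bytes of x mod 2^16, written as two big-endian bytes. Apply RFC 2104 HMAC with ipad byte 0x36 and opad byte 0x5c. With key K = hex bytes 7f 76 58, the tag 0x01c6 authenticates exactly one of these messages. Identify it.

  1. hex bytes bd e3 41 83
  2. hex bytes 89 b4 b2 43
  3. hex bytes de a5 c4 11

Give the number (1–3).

2

Key hex bytes 7f 76 58 is 3 bytes ≤ B = 7; zero-pad to 7 bytes: K' = 7f 76 58 00 00 00 00.
K' ⊕ ipad = 49 40 6e 36 36 36 36; K' ⊕ opad = 23 2a 04 5c 5c 5c 5c.
m1: inner = H(49 40 6e 36 36 36 36 bd e3 41 83) = 04 33; tag = H(23 2a 04 5c 5c 5c 5c 04 33) = 01f8
m2: inner = H(49 40 6e 36 36 36 36 89 b4 b2 43) = 04 01; tag = H(23 2a 04 5c 5c 5c 5c 04 01) = 01c6 ← matches
m3: inner = H(49 40 6e 36 36 36 36 de a5 c4 11) = 04 27; tag = H(23 2a 04 5c 5c 5c 5c 04 27) = 01ec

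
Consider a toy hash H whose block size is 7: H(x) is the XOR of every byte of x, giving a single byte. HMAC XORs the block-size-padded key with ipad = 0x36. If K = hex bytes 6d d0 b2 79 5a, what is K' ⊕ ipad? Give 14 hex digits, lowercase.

5be6844f6c3636

Key hex bytes 6d d0 b2 79 5a is 5 bytes ≤ B = 7; zero-pad to 7 bytes: K' = 6d d0 b2 79 5a 00 00.
XOR each byte with 0x36: 6d⊕36=5b, d0⊕36=e6, b2⊕36=84, 79⊕36=4f, 5a⊕36=6c, 00⊕36=36, 00⊕36=36.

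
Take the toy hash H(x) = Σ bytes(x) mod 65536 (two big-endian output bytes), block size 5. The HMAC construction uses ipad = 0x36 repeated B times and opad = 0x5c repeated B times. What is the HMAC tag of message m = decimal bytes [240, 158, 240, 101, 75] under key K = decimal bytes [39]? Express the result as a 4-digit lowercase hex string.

0206

Key decimal bytes [39] = 27 is 1 byte ≤ B = 5; zero-pad to 5 bytes: K' = 27 00 00 00 00.
K' ⊕ ipad = 11 36 36 36 36.  K' ⊕ opad = 7b 5c 5c 5c 5c.
Inner input = (K'⊕ipad) ∥ m = 11 36 36 36 36 ∥ f0 9e f0 65 4b.
Inner hash: sum = 17+54+54+54+54+240+158+240+101+75 = 1047 → 04 17.
Outer input = (K'⊕opad) ∥ inner = 7b 5c 5c 5c 5c ∥ 04 17.
Outer hash (tag): sum = 123+92+92+92+92+4+23 = 518 → 02 06.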